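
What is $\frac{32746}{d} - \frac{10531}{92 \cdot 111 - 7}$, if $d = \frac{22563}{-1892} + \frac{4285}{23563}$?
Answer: $- \frac{163772992746989}{58711803995} \approx -2789.4$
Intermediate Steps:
$d = - \frac{523544749}{44581196}$ ($d = 22563 \left(- \frac{1}{1892}\right) + 4285 \cdot \frac{1}{23563} = - \frac{22563}{1892} + \frac{4285}{23563} = - \frac{523544749}{44581196} \approx -11.744$)
$\frac{32746}{d} - \frac{10531}{92 \cdot 111 - 7} = \frac{32746}{- \frac{523544749}{44581196}} - \frac{10531}{92 \cdot 111 - 7} = 32746 \left(- \frac{44581196}{523544749}\right) - \frac{10531}{10212 - 7} = - \frac{208550834888}{74792107} - \frac{10531}{10205} = - \frac{163772992746989}{58711803995}$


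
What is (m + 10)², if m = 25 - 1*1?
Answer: 1156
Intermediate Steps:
m = 24 (m = 25 - 1 = 24)
(m + 10)² = (24 + 10)² = 34² = 1156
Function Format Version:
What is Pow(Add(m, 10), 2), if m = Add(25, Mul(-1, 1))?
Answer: 1156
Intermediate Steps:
m = 24 (m = Add(25, -1) = 24)
Pow(Add(m, 10), 2) = Pow(Add(24, 10), 2) = Pow(34, 2) = 1156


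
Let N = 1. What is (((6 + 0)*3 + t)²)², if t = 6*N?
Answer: 331776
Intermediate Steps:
t = 6 (t = 6*1 = 6)
(((6 + 0)*3 + t)²)² = (((6 + 0)*3 + 6)²)² = ((6*3 + 6)²)² = ((18 + 6)²)² = (24²)² = 576² = 331776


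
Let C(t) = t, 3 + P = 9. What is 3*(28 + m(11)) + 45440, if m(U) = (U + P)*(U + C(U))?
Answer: 46646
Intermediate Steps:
P = 6 (P = -3 + 9 = 6)
m(U) = 2*U*(6 + U) (m(U) = (U + 6)*(U + U) = (6 + U)*(2*U) = 2*U*(6 + U))
3*(28 + m(11)) + 45440 = 3*(28 + 2*11*(6 + 11)) + 45440 = 3*(28 + 2*11*17) + 45440 = 3*(28 + 374) + 45440 = 3*402 + 45440 = 1206 + 45440 = 46646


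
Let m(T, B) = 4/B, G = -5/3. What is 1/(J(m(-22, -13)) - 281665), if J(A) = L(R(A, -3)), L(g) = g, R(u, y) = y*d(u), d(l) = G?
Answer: -1/281660 ≈ -3.5504e-6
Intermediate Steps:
G = -5/3 (G = -5*1/3 = -5/3 ≈ -1.6667)
d(l) = -5/3
R(u, y) = -5*y/3 (R(u, y) = y*(-5/3) = -5*y/3)
J(A) = 5 (J(A) = -5/3*(-3) = 5)
1/(J(m(-22, -13)) - 281665) = 1/(5 - 281665) = 1/(-281660) = -1/281660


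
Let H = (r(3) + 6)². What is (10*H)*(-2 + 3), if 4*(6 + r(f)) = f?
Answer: 45/8 ≈ 5.6250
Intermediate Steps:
r(f) = -6 + f/4
H = 9/16 (H = ((-6 + (¼)*3) + 6)² = ((-6 + ¾) + 6)² = (-21/4 + 6)² = (¾)² = 9/16 ≈ 0.56250)
(10*H)*(-2 + 3) = (10*(9/16))*(-2 + 3) = (45/8)*1 = 45/8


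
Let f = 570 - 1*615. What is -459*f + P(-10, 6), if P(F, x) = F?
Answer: 20645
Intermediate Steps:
f = -45 (f = 570 - 615 = -45)
-459*f + P(-10, 6) = -459*(-45) - 10 = 20655 - 10 = 20645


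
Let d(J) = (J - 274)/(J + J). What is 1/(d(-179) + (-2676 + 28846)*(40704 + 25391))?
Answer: 358/619234802153 ≈ 5.7813e-10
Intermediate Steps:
d(J) = (-274 + J)/(2*J) (d(J) = (-274 + J)/((2*J)) = (-274 + J)*(1/(2*J)) = (-274 + J)/(2*J))
1/(d(-179) + (-2676 + 28846)*(40704 + 25391)) = 1/((½)*(-274 - 179)/(-179) + (-2676 + 28846)*(40704 + 25391)) = 1/((½)*(-1/179)*(-453) + 26170*66095) = 1/(453/358 + 1729706150) = 1/(619234802153/358) = 358/619234802153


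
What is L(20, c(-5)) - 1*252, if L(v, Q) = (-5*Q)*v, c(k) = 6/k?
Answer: -132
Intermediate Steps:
L(v, Q) = -5*Q*v
L(20, c(-5)) - 1*252 = -5*6/(-5)*20 - 1*252 = -5*6*(-⅕)*20 - 252 = -5*(-6/5)*20 - 252 = 120 - 252 = -132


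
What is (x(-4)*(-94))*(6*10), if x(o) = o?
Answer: 22560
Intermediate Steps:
(x(-4)*(-94))*(6*10) = (-4*(-94))*(6*10) = 376*60 = 22560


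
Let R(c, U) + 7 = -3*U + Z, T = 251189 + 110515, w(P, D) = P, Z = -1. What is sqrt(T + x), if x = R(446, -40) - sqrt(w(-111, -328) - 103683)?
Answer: sqrt(361816 - I*sqrt(103794)) ≈ 601.51 - 0.268*I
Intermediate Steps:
T = 361704
R(c, U) = -8 - 3*U (R(c, U) = -7 + (-3*U - 1) = -7 + (-1 - 3*U) = -8 - 3*U)
x = 112 - I*sqrt(103794) (x = (-8 - 3*(-40)) - sqrt(-111 - 103683) = (-8 + 120) - sqrt(-103794) = 112 - I*sqrt(103794) ≈ 112.0 - 322.17*I)
sqrt(T + x) = sqrt(361704 + (112 - I*sqrt(103794))) = sqrt(361816 - I*sqrt(103794))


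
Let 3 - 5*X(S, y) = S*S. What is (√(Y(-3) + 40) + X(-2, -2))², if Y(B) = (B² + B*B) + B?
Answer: 1376/25 - 2*√55/5 ≈ 52.074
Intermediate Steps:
X(S, y) = ⅗ - S²/5 (X(S, y) = ⅗ - S*S/5 = ⅗ - S²/5)
Y(B) = B + 2*B² (Y(B) = (B² + B²) + B = 2*B² + B = B + 2*B²)
(√(Y(-3) + 40) + X(-2, -2))² = (√(-3*(1 + 2*(-3)) + 40) + (⅗ - ⅕*(-2)²))² = (√(-3*(1 - 6) + 40) + (⅗ - ⅕*4))² = (√(-3*(-5) + 40) + (⅗ - ⅘))² = (√(15 + 40) - ⅕)² = (√55 - ⅕)² = (-⅕ + √55)²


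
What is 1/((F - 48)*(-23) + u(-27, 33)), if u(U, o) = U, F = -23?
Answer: 1/1606 ≈ 0.00062266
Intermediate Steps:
1/((F - 48)*(-23) + u(-27, 33)) = 1/((-23 - 48)*(-23) - 27) = 1/(-71*(-23) - 27) = 1/(1633 - 27) = 1/1606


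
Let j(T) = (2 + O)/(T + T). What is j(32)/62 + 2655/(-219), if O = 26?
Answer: -877409/72416 ≈ -12.116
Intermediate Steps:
j(T) = 14/T (j(T) = (2 + 26)/(T + T) = 28/((2*T)) = 28*(1/(2*T)) = 14/T)
j(32)/62 + 2655/(-219) = (14/32)/62 + 2655/(-219) = (14*(1/32))*(1/62) + 2655*(-1/219) = (7/16)*(1/62) - 885/73 = 7/992 - 885/73 = -877409/72416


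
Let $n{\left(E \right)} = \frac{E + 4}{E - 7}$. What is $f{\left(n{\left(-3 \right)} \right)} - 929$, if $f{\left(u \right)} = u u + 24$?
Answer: $- \frac{90499}{100} \approx -904.99$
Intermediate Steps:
$n{\left(E \right)} = \frac{4 + E}{-7 + E}$
$f{\left(u \right)} = 24 + u^{2}$ ($f{\left(u \right)} = u^{2} + 24 = 24 + u^{2}$)
$f{\left(n{\left(-3 \right)} \right)} - 929 = \left(24 + \left(\frac{4 - 3}{-7 - 3}\right)^{2}\right) - 929 = \left(24 + \left(\frac{1}{-10} \cdot 1\right)^{2}\right) + \left(-1577 + 648\right) = \left(24 + \left(\left(- \frac{1}{10}\right) 1\right)^{2}\right) - 929 = \left(24 + \left(- \frac{1}{10}\right)^{2}\right) - 929 = \left(24 + \frac{1}{100}\right) - 929 = \frac{2401}{100} - 929 = - \frac{90499}{100}$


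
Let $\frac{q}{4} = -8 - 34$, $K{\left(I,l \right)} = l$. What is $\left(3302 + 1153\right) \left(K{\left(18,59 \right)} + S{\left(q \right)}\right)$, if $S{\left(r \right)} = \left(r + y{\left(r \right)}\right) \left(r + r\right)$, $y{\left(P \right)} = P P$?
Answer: $-41996202435$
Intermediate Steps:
$y{\left(P \right)} = P^{2}$
$q = -168$ ($q = 4 \left(-8 - 34\right) = 4 \left(-42\right) = -168$)
$S{\left(r \right)} = 2 r \left(r + r^{2}\right)$ ($S{\left(r \right)} = \left(r + r^{2}\right) \left(r + r\right) = \left(r + r^{2}\right) 2 r = 2 r \left(r + r^{2}\right)$)
$\left(3302 + 1153\right) \left(K{\left(18,59 \right)} + S{\left(q \right)}\right) = \left(3302 + 1153\right) \left(59 + 2 \left(-168\right)^{2} \left(1 - 168\right)\right) = 4455 \left(59 + 2 \cdot 28224 \left(-167\right)\right) = 4455 \left(59 - 9426816\right) = 4455 \left(-9426757\right) = -41996202435$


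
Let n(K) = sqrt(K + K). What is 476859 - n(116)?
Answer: 476859 - 2*sqrt(58) ≈ 4.7684e+5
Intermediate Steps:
n(K) = sqrt(2)*sqrt(K) (n(K) = sqrt(2*K) = sqrt(2)*sqrt(K))
476859 - n(116) = 476859 - sqrt(2)*sqrt(116) = 476859 - sqrt(2)*2*sqrt(29) = 476859 - 2*sqrt(58)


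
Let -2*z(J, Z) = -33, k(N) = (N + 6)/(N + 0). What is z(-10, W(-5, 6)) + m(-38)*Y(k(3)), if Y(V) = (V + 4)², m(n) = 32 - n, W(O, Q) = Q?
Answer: 6893/2 ≈ 3446.5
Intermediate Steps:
k(N) = (6 + N)/N
z(J, Z) = 33/2 (z(J, Z) = -½*(-33) = 33/2)
Y(V) = (4 + V)²
z(-10, W(-5, 6)) + m(-38)*Y(k(3)) = 33/2 + (32 - 1*(-38))*(4 + (6 + 3)/3)² = 33/2 + (32 + 38)*(4 + (⅓)*9)² = 33/2 + 70*(4 + 3)² = 33/2 + 70*7² = 33/2 + 70*49 = 33/2 + 3430 = 6893/2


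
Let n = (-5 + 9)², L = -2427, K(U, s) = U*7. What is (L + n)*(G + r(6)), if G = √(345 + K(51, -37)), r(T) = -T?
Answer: 14466 - 7233*√78 ≈ -49414.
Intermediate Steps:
K(U, s) = 7*U
n = 16 (n = 4² = 16)
G = 3*√78 (G = √(345 + 7*51) = √(345 + 357) = √702 = 3*√78 ≈ 26.495)
(L + n)*(G + r(6)) = (-2427 + 16)*(3*√78 - 1*6) = -2411*(3*√78 - 6) = -2411*(-6 + 3*√78) = 14466 - 7233*√78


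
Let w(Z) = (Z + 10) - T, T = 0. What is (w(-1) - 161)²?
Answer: 23104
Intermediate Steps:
w(Z) = 10 + Z (w(Z) = (Z + 10) - 1*0 = (10 + Z) + 0 = 10 + Z)
(w(-1) - 161)² = ((10 - 1) - 161)² = (9 - 161)² = (-152)² = 23104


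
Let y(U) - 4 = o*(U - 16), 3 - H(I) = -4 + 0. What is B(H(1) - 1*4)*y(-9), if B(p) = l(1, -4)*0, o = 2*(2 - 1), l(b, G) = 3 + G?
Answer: 0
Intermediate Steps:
H(I) = 7 (H(I) = 3 - (-4 + 0) = 3 - 1*(-4) = 3 + 4 = 7)
o = 2 (o = 2*1 = 2)
B(p) = 0 (B(p) = (3 - 4)*0 = -1*0 = 0)
y(U) = -28 + 2*U (y(U) = 4 + 2*(U - 16) = 4 + 2*(-16 + U) = 4 + (-32 + 2*U) = -28 + 2*U)
B(H(1) - 1*4)*y(-9) = 0*(-28 + 2*(-9)) = 0*(-28 - 18) = 0*(-46) = 0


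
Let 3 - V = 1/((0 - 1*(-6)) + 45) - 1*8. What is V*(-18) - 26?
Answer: -3802/17 ≈ -223.65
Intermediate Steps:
V = 560/51 (V = 3 - (1/((0 - 1*(-6)) + 45) - 1*8) = 3 - (1/((0 + 6) + 45) - 8) = 3 - (1/(6 + 45) - 8) = 3 - (1/51 - 8) = 3 - 1*(-407/51) = 3 + 407/51 = 560/51 ≈ 10.980)
V*(-18) - 26 = (560/51)*(-18) - 26 = -3360/17 - 26 = -3802/17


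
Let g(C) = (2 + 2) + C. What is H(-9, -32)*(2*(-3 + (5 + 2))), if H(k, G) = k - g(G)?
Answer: 152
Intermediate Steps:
g(C) = 4 + C
H(k, G) = -4 + k - G (H(k, G) = k - (4 + G) = k + (-4 - G) = -4 + k - G)
H(-9, -32)*(2*(-3 + (5 + 2))) = (-4 - 9 - 1*(-32))*(2*(-3 + (5 + 2))) = (-4 - 9 + 32)*(2*(-3 + 7)) = 19*(2*4) = 19*8 = 152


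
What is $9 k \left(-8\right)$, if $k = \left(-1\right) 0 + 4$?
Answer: $-288$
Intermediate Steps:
$k = 4$ ($k = 0 + 4 = 4$)
$9 k \left(-8\right) = 9 \cdot 4 \left(-8\right) = 36 \left(-8\right) = -288$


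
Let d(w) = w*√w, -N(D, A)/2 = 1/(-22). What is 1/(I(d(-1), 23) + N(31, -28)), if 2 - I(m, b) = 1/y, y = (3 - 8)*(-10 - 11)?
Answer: 1155/2404 ≈ 0.48045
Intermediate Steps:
y = 105 (y = -5*(-21) = 105)
N(D, A) = 1/11 (N(D, A) = -2/(-22) = -2*(-1/22) = 1/11)
d(w) = w^(3/2)
I(m, b) = 209/105 (I(m, b) = 2 - 1/105 = 209/105)
1/(I(d(-1), 23) + N(31, -28)) = 1/(209/105 + 1/11) = 1/(2404/1155) = 1155/2404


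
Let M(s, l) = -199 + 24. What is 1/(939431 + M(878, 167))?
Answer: 1/939256 ≈ 1.0647e-6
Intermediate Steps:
M(s, l) = -175
1/(939431 + M(878, 167)) = 1/(939431 - 175) = 1/939256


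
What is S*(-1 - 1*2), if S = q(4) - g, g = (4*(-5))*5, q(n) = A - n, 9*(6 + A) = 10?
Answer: -820/3 ≈ -273.33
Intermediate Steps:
A = -44/9 (A = -6 + (⅑)*10 = -6 + 10/9 = -44/9 ≈ -4.8889)
q(n) = -44/9 - n
g = -100 (g = -20*5 = -100)
S = 820/9 (S = (-44/9 - 1*4) - 1*(-100) = (-44/9 - 4) + 100 = -80/9 + 100 = 820/9 ≈ 91.111)
S*(-1 - 1*2) = 820*(-1 - 1*2)/9 = 820*(-1 - 2)/9 = (820/9)*(-3) = -820/3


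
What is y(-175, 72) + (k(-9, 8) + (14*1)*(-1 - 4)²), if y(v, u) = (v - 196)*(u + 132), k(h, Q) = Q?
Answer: -75326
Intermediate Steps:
y(v, u) = (-196 + v)*(132 + u)
y(-175, 72) + (k(-9, 8) + (14*1)*(-1 - 4)²) = (-25872 - 196*72 + 132*(-175) + 72*(-175)) + (8 + (14*1)*(-1 - 4)²) = (-25872 - 14112 - 23100 - 12600) + (8 + 14*(-5)²) = -75684 + (8 + 14*25) = -75684 + (8 + 350) = -75684 + 358 = -75326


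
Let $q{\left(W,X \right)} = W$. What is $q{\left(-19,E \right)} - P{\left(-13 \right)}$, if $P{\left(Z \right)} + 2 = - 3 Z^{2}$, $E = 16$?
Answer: $490$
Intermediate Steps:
$P{\left(Z \right)} = -2 - 3 Z^{2}$
$q{\left(-19,E \right)} - P{\left(-13 \right)} = -19 - \left(-2 - 3 \left(-13\right)^{2}\right) = -19 - \left(-2 - 507\right) = -19 - -509 = -19 + 509 = 490$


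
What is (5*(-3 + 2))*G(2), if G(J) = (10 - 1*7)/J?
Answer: -15/2 ≈ -7.5000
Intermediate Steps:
G(J) = 3/J (G(J) = (10 - 7)/J = 3/J)
(5*(-3 + 2))*G(2) = (5*(-3 + 2))*(3/2) = (5*(-1))*(3*(½)) = -5*3/2 = -15/2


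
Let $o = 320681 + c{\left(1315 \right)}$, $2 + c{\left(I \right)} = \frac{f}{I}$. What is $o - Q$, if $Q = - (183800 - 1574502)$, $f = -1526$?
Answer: $- \frac{1407081771}{1315} \approx -1.07 \cdot 10^{6}$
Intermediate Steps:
$c{\left(I \right)} = -2 - \frac{1526}{I}$
$o = \frac{421691359}{1315}$ ($o = 320681 - \left(2 + \frac{1526}{1315}\right) = 320681 - \frac{4156}{1315} = \frac{421691359}{1315} \approx 3.2068 \cdot 10^{5}$)
$Q = 1390702$ ($Q = \left(-1\right) \left(-1390702\right) = 1390702$)
$o - Q = \frac{421691359}{1315} - 1390702 = - \frac{1407081771}{1315}$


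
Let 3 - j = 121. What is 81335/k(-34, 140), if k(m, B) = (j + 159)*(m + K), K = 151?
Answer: 81335/4797 ≈ 16.955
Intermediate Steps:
j = -118 (j = 3 - 1*121 = 3 - 121 = -118)
k(m, B) = 6191 + 41*m (k(m, B) = (-118 + 159)*(m + 151) = 41*(151 + m) = 6191 + 41*m)
81335/k(-34, 140) = 81335/(6191 + 41*(-34)) = 81335/(6191 - 1394) = 81335/4797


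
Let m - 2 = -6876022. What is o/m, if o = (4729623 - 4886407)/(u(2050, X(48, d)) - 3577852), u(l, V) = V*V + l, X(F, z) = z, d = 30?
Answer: -19598/3072637206255 ≈ -6.3782e-9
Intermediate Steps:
m = -6876020 (m = 2 - 6876022 = -6876020)
u(l, V) = l + V² (u(l, V) = V² + l = l + V²)
o = 78392/1787451 (o = (4729623 - 4886407)/((2050 + 30²) - 3577852) = -156784/((2050 + 900) - 3577852) = -156784/(2950 - 3577852) = -156784/(-3574902) = -156784*(-1/3574902) = 78392/1787451 ≈ 0.043857)
o/m = (78392/1787451)/(-6876020) = (78392/1787451)*(-1/6876020) = -19598/3072637206255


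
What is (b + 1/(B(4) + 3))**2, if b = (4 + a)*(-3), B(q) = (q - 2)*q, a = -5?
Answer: 1156/121 ≈ 9.5537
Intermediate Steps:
B(q) = q*(-2 + q) (B(q) = (-2 + q)*q = q*(-2 + q))
b = 3 (b = (4 - 5)*(-3) = -1*(-3) = 3)
(b + 1/(B(4) + 3))**2 = (3 + 1/(4*(-2 + 4) + 3))**2 = (3 + 1/(4*2 + 3))**2 = (3 + 1/(8 + 3))**2 = (3 + 1/11)**2 = (34/11)**2 = 1156/121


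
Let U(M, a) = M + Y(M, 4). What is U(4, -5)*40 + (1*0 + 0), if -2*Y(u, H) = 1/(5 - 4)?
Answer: 140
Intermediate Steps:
Y(u, H) = -½ (Y(u, H) = -1/(2*(5 - 4)) = -½/1 = -½*1 = -½)
U(M, a) = -½ + M (U(M, a) = M - ½ = -½ + M)
U(4, -5)*40 + (1*0 + 0) = (-½ + 4)*40 + (1*0 + 0) = (7/2)*40 + (0 + 0) = 140 + 0 = 140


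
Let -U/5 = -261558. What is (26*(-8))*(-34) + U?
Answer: 1314862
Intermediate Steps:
U = 1307790 (U = -5*(-261558) = 1307790)
(26*(-8))*(-34) + U = (26*(-8))*(-34) + 1307790 = -208*(-34) + 1307790 = 7072 + 1307790 = 1314862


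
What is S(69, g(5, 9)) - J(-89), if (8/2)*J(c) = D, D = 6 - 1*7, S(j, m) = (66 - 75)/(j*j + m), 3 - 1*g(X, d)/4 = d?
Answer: 1567/6316 ≈ 0.24810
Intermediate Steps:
g(X, d) = 12 - 4*d
S(j, m) = -9/(m + j²) (S(j, m) = -9/(j² + m) = -9/(m + j²))
D = -1 (D = 6 - 7 = -1)
J(c) = -¼ (J(c) = (¼)*(-1) = -¼)
S(69, g(5, 9)) - J(-89) = -9/((12 - 4*9) + 69²) - 1*(-¼) = -9/((12 - 36) + 4761) + ¼ = -9/(-24 + 4761) + ¼ = -9/4737 + ¼ = -9*1/4737 + ¼ = -3/1579 + ¼ = 1567/6316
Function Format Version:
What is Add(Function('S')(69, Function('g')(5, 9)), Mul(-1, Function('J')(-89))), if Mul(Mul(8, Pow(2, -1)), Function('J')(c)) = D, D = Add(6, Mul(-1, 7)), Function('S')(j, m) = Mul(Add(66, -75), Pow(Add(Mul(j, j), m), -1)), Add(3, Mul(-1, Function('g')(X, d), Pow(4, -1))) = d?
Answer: Rational(1567, 6316) ≈ 0.24810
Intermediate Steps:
Function('g')(X, d) = Add(12, Mul(-4, d))
Function('S')(j, m) = Mul(-9, Pow(Add(m, Pow(j, 2)), -1)) (Function('S')(j, m) = Mul(-9, Pow(Add(Pow(j, 2), m), -1)) = Mul(-9, Pow(Add(m, Pow(j, 2)), -1)))
D = -1 (D = Add(6, -7) = -1)
Function('J')(c) = Rational(-1, 4) (Function('J')(c) = Mul(Rational(1, 4), -1) = Rational(-1, 4))
Add(Function('S')(69, Function('g')(5, 9)), Mul(-1, Function('J')(-89))) = Add(Mul(-9, Pow(Add(Add(12, Mul(-4, 9)), Pow(69, 2)), -1)), Mul(-1, Rational(-1, 4))) = Add(Mul(-9, Pow(Add(Add(12, -36), 4761), -1)), Rational(1, 4)) = Add(Mul(-9, Pow(Add(-24, 4761), -1)), Rational(1, 4)) = Add(Mul(-9, Pow(4737, -1)), Rational(1, 4)) = Add(Mul(-9, Rational(1, 4737)), Rational(1, 4)) = Add(Rational(-3, 1579), Rational(1, 4)) = Rational(1567, 6316)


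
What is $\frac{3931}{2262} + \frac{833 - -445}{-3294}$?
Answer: $\frac{186257}{137982} \approx 1.3499$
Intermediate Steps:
$\frac{3931}{2262} + \frac{833 - -445}{-3294} = 3931 \cdot \frac{1}{2262} + \left(833 + 445\right) \left(- \frac{1}{3294}\right) = \frac{3931}{2262} + 1278 \left(- \frac{1}{3294}\right) = \frac{3931}{2262} - \frac{71}{183} = \frac{186257}{137982}$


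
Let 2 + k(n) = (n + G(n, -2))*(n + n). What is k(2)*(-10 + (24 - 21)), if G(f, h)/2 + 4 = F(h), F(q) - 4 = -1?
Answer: 14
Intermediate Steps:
F(q) = 3 (F(q) = 4 - 1 = 3)
G(f, h) = -2 (G(f, h) = -8 + 2*3 = -8 + 6 = -2)
k(n) = -2 + 2*n*(-2 + n) (k(n) = -2 + (n - 2)*(n + n) = -2 + (-2 + n)*(2*n) = -2 + 2*n*(-2 + n))
k(2)*(-10 + (24 - 21)) = (-2 - 4*2 + 2*2²)*(-10 + (24 - 21)) = (-2 - 8 + 2*4)*(-10 + 3) = (-2 - 8 + 8)*(-7) = -2*(-7) = 14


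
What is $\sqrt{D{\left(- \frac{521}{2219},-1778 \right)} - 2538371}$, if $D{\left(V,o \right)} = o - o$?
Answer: $i \sqrt{2538371} \approx 1593.2 i$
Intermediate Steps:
$D{\left(V,o \right)} = 0$
$\sqrt{D{\left(- \frac{521}{2219},-1778 \right)} - 2538371} = \sqrt{0 - 2538371} = \sqrt{-2538371} = i \sqrt{2538371}$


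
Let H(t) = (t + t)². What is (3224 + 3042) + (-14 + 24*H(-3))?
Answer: 7116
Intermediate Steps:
H(t) = 4*t² (H(t) = (2*t)² = 4*t²)
(3224 + 3042) + (-14 + 24*H(-3)) = (3224 + 3042) + (-14 + 24*(4*(-3)²)) = 6266 + (-14 + 24*(4*9)) = 6266 + (-14 + 24*36) = 6266 + (-14 + 864) = 6266 + 850 = 7116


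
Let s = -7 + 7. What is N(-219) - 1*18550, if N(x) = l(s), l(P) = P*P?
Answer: -18550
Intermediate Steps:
s = 0
l(P) = P**2
N(x) = 0 (N(x) = 0**2 = 0)
N(-219) - 1*18550 = 0 - 1*18550 = 0 - 18550 = -18550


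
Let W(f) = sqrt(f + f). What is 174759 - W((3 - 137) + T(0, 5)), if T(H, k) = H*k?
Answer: 174759 - 2*I*sqrt(67) ≈ 1.7476e+5 - 16.371*I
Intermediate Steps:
W(f) = sqrt(2)*sqrt(f) (W(f) = sqrt(2*f) = sqrt(2)*sqrt(f))
174759 - W((3 - 137) + T(0, 5)) = 174759 - sqrt(2)*sqrt((3 - 137) + 0*5) = 174759 - sqrt(2)*sqrt(-134 + 0) = 174759 - sqrt(2)*sqrt(-134) = 174759 - sqrt(2)*I*sqrt(134) = 174759 - 2*I*sqrt(67)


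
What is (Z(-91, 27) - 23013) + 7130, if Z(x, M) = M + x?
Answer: -15947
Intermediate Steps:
(Z(-91, 27) - 23013) + 7130 = ((27 - 91) - 23013) + 7130 = (-64 - 23013) + 7130 = -23077 + 7130 = -15947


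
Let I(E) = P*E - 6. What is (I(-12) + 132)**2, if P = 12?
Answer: 324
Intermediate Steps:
I(E) = -6 + 12*E (I(E) = 12*E - 6 = -6 + 12*E)
(I(-12) + 132)**2 = ((-6 + 12*(-12)) + 132)**2 = ((-6 - 144) + 132)**2 = (-150 + 132)**2 = (-18)**2 = 324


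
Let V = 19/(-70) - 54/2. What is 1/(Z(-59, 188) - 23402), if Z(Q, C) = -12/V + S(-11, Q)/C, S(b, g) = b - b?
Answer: -1909/44673578 ≈ -4.2732e-5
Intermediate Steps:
V = -1909/70 (V = 19*(-1/70) - 54*½ = -19/70 - 27 = -1909/70 ≈ -27.271)
S(b, g) = 0
Z(Q, C) = 840/1909 (Z(Q, C) = -12/(-1909/70) + 0/C = -12*(-70/1909) + 0 = 840/1909 + 0 = 840/1909)
1/(Z(-59, 188) - 23402) = 1/(840/1909 - 23402) = 1/(-44673578/1909) = -1909/44673578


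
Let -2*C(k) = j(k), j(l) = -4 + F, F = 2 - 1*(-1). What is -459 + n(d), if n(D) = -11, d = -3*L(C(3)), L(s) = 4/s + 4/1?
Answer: -470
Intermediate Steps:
F = 3 (F = 2 + 1 = 3)
j(l) = -1 (j(l) = -4 + 3 = -1)
C(k) = ½ (C(k) = -½*(-1) = ½)
L(s) = 4 + 4/s (L(s) = 4/s + 4*1 = 4/s + 4 = 4 + 4/s)
d = -36 (d = -3*(4 + 4/(½)) = -3*(4 + 4*2) = -3*(4 + 8) = -3*12 = -36)
-459 + n(d) = -459 - 11 = -470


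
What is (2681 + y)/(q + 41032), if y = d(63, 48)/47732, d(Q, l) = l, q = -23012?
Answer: 376381/2529796 ≈ 0.14878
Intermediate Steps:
y = 12/11933 (y = 48/47732 = 48*(1/47732) = 12/11933 ≈ 0.0010056)
(2681 + y)/(q + 41032) = (2681 + 12/11933)/(-23012 + 41032) = (31992385/11933)/18020 = (31992385/11933)*(1/18020) = 376381/2529796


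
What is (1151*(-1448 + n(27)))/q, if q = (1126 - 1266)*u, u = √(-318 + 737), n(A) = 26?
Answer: 818361*√419/29330 ≈ 571.14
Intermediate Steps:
u = √419 ≈ 20.469
q = -140*√419 (q = (1126 - 1266)*√419 = -140*√419 ≈ -2865.7)
(1151*(-1448 + n(27)))/q = (1151*(-1448 + 26))/((-140*√419)) = (1151*(-1422))*(-√419/58660) = -(-818361)*√419/29330 = 818361*√419/29330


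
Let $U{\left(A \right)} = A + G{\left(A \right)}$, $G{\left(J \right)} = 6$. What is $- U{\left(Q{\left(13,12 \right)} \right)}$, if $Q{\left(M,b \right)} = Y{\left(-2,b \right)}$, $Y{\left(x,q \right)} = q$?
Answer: $-18$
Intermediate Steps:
$Q{\left(M,b \right)} = b$
$U{\left(A \right)} = 6 + A$ ($U{\left(A \right)} = A + 6 = 6 + A$)
$- U{\left(Q{\left(13,12 \right)} \right)} = - (6 + 12) = \left(-1\right) 18 = -18$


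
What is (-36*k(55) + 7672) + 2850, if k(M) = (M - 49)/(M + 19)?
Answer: 389206/37 ≈ 10519.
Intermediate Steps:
k(M) = (-49 + M)/(19 + M)
(-36*k(55) + 7672) + 2850 = (-36*(-49 + 55)/(19 + 55) + 7672) + 2850 = (-36*6/74 + 7672) + 2850 = (-18*6/37 + 7672) + 2850 = (-36*3/37 + 7672) + 2850 = (-108/37 + 7672) + 2850 = 283756/37 + 2850 = 389206/37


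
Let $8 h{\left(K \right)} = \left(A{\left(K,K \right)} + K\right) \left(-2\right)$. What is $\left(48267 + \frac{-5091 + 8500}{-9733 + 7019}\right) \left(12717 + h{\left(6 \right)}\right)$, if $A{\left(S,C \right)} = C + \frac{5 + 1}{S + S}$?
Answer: $\frac{13323452314819}{21712} \approx 6.1364 \cdot 10^{8}$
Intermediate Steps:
$A{\left(S,C \right)} = C + \frac{3}{S}$ ($A{\left(S,C \right)} = C + \frac{6}{2 S} = C + 6 \frac{1}{2 S} = C + \frac{3}{S}$)
$h{\left(K \right)} = - \frac{3}{4 K} - \frac{K}{2}$ ($h{\left(K \right)} = \frac{\left(\left(K + \frac{3}{K}\right) + K\right) \left(-2\right)}{8} = \frac{\left(2 K + \frac{3}{K}\right) \left(-2\right)}{8} = \frac{- \frac{6}{K} - 4 K}{8} = - \frac{3}{4 K} - \frac{K}{2}$)
$\left(48267 + \frac{-5091 + 8500}{-9733 + 7019}\right) \left(12717 + h{\left(6 \right)}\right) = \left(48267 + \frac{-5091 + 8500}{-9733 + 7019}\right) \left(12717 - \left(3 + \frac{3}{4 \cdot 6}\right)\right) = \left(48267 + \frac{3409}{-2714}\right) \left(12717 - \frac{25}{8}\right) = \left(48267 + 3409 \left(- \frac{1}{2714}\right)\right) \left(12717 - \frac{25}{8}\right) = \left(48267 - \frac{3409}{2714}\right) \left(12717 - \frac{25}{8}\right) = \frac{130993229}{2714} \cdot \frac{101711}{8} = \frac{13323452314819}{21712}$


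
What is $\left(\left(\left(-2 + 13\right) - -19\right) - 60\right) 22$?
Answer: $-660$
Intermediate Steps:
$\left(\left(\left(-2 + 13\right) - -19\right) - 60\right) 22 = \left(\left(11 + 19\right) - 60\right) 22 = \left(30 - 60\right) 22 = \left(-30\right) 22 = -660$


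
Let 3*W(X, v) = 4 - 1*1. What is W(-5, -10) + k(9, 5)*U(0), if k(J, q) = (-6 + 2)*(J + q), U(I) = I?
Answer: 1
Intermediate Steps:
k(J, q) = -4*J - 4*q (k(J, q) = -4*(J + q) = -4*J - 4*q)
W(X, v) = 1 (W(X, v) = (4 - 1*1)/3 = (4 - 1)/3 = (⅓)*3 = 1)
W(-5, -10) + k(9, 5)*U(0) = 1 + (-4*9 - 4*5)*0 = 1 + (-36 - 20)*0 = 1 - 56*0 = 1 + 0 = 1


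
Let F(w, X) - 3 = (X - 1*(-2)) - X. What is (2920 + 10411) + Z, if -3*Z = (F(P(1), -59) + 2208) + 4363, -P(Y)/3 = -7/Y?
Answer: 11139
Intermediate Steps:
P(Y) = 21/Y (P(Y) = -(-21)/Y = 21/Y)
F(w, X) = 5 (F(w, X) = 3 + ((X - 1*(-2)) - X) = 3 + ((X + 2) - X) = 3 + ((2 + X) - X) = 3 + 2 = 5)
Z = -2192 (Z = -((5 + 2208) + 4363)/3 = -(2213 + 4363)/3 = -⅓*6576 = -2192)
(2920 + 10411) + Z = (2920 + 10411) - 2192 = 13331 - 2192 = 11139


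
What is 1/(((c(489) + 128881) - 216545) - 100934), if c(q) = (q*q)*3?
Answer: 1/528765 ≈ 1.8912e-6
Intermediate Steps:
c(q) = 3*q² (c(q) = q²*3 = 3*q²)
1/(((c(489) + 128881) - 216545) - 100934) = 1/(((3*489² + 128881) - 216545) - 100934) = 1/(((3*239121 + 128881) - 216545) - 100934) = 1/(((717363 + 128881) - 216545) - 100934) = 1/((846244 - 216545) - 100934) = 1/(629699 - 100934) = 1/528765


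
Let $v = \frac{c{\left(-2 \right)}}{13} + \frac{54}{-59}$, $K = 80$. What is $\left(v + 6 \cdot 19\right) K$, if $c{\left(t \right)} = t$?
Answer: $\frac{6929440}{767} \approx 9034.5$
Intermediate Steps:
$v = - \frac{820}{767}$ ($v = - \frac{2}{13} + \frac{54}{-59} = \left(-2\right) \frac{1}{13} + 54 \left(- \frac{1}{59}\right) = - \frac{2}{13} - \frac{54}{59} = - \frac{820}{767} \approx -1.0691$)
$\left(v + 6 \cdot 19\right) K = \left(- \frac{820}{767} + 6 \cdot 19\right) 80 = \left(- \frac{820}{767} + 114\right) 80 = \frac{86618}{767} \cdot 80 = \frac{6929440}{767}$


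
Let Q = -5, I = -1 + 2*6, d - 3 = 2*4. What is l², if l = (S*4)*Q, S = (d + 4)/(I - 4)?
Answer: 90000/49 ≈ 1836.7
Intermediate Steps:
d = 11 (d = 3 + 2*4 = 3 + 8 = 11)
I = 11 (I = -1 + 12 = 11)
S = 15/7 (S = (11 + 4)/(11 - 4) = 15/7 ≈ 2.1429)
l = -300/7 (l = ((15/7)*4)*(-5) = (60/7)*(-5) = -300/7 ≈ -42.857)
l² = (-300/7)² = 90000/49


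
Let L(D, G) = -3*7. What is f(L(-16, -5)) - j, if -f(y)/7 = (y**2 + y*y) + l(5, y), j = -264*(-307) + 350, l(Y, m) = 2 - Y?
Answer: -87551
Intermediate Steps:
L(D, G) = -21
j = 81398 (j = 81048 + 350 = 81398)
f(y) = 21 - 14*y**2 (f(y) = -7*((y**2 + y*y) + (2 - 1*5)) = -7*((y**2 + y**2) + (2 - 5)) = -7*(2*y**2 - 3) = -7*(-3 + 2*y**2) = 21 - 14*y**2)
f(L(-16, -5)) - j = (21 - 14*(-21)**2) - 1*81398 = (21 - 14*441) - 81398 = (21 - 6174) - 81398 = -6153 - 81398 = -87551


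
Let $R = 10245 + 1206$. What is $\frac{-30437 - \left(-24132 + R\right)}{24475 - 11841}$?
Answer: $- \frac{8878}{6317} \approx -1.4054$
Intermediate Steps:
$R = 11451$
$\frac{-30437 - \left(-24132 + R\right)}{24475 - 11841} = \frac{-30437 + \left(24132 - 11451\right)}{24475 - 11841} = \frac{-30437 + \left(24132 - 11451\right)}{12634} = \left(-30437 + 12681\right) \frac{1}{12634} = \left(-17756\right) \frac{1}{12634} = - \frac{8878}{6317}$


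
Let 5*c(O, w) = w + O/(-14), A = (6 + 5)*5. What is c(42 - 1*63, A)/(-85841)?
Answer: -113/858410 ≈ -0.00013164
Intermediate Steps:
A = 55 (A = 11*5 = 55)
c(O, w) = -O/70 + w/5 (c(O, w) = (w + O/(-14))/5 = (w + O*(-1/14))/5 = (w - O/14)/5 = -O/70 + w/5)
c(42 - 1*63, A)/(-85841) = (-(42 - 1*63)/70 + (1/5)*55)/(-85841) = (-(42 - 63)/70 + 11)*(-1/85841) = (-1/70*(-21) + 11)*(-1/85841) = (3/10 + 11)*(-1/85841) = (113/10)*(-1/85841) = -113/858410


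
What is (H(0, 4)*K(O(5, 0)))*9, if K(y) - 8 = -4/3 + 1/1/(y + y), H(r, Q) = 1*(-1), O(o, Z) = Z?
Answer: -60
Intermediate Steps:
H(r, Q) = -1
K(y) = 20/3 + 2*y (K(y) = 8 + (-4/3 + 1/1/(y + y)) = 8 + (-4*1/3 + 1/1/(2*y)) = 8 + (-4/3 + 1/(1/(2*y))) = 8 + (-4/3 + 1*(2*y)) = 8 + (-4/3 + 2*y) = 20/3 + 2*y)
(H(0, 4)*K(O(5, 0)))*9 = -(20/3 + 2*0)*9 = -(20/3 + 0)*9 = -1*20/3*9 = -20/3*9 = -60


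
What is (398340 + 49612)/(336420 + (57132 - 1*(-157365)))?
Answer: 447952/550917 ≈ 0.81310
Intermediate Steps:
(398340 + 49612)/(336420 + (57132 - 1*(-157365))) = 447952/(336420 + (57132 + 157365)) = 447952/(336420 + 214497) = 447952/550917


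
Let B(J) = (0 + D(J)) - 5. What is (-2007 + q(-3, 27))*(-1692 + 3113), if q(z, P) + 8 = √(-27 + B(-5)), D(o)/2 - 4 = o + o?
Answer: -2863315 + 2842*I*√11 ≈ -2.8633e+6 + 9425.8*I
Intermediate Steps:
D(o) = 8 + 4*o (D(o) = 8 + 2*(o + o) = 8 + 2*(2*o) = 8 + 4*o)
B(J) = 3 + 4*J (B(J) = (0 + (8 + 4*J)) - 5 = (8 + 4*J) - 5 = 3 + 4*J)
q(z, P) = -8 + 2*I*√11 (q(z, P) = -8 + √(-27 + (3 + 4*(-5))) = -8 + √(-27 + (3 - 20)) = -8 + √(-27 - 17) = -8 + √(-44) = -8 + 2*I*√11)
(-2007 + q(-3, 27))*(-1692 + 3113) = (-2007 + (-8 + 2*I*√11))*(-1692 + 3113) = (-2015 + 2*I*√11)*1421 = -2863315 + 2842*I*√11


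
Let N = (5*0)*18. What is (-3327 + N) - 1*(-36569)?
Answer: 33242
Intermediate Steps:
N = 0 (N = 0*18 = 0)
(-3327 + N) - 1*(-36569) = (-3327 + 0) - 1*(-36569) = -3327 + 36569 = 33242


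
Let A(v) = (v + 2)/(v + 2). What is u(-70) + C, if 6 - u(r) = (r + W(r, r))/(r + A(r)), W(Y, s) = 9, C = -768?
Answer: -52639/69 ≈ -762.88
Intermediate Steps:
A(v) = 1 (A(v) = (2 + v)/(2 + v) = 1)
u(r) = 6 - (9 + r)/(1 + r) (u(r) = 6 - (r + 9)/(r + 1) = 6 - (9 + r)/(1 + r))
u(-70) + C = (-3 + 5*(-70))/(1 - 70) - 768 = (-3 - 350)/(-69) - 768 = -1/69*(-353) - 768 = 353/69 - 768 = -52639/69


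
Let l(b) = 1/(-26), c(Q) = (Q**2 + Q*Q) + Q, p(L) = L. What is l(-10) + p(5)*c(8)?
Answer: 17679/26 ≈ 679.96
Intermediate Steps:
c(Q) = Q + 2*Q**2 (c(Q) = (Q**2 + Q**2) + Q = 2*Q**2 + Q = Q + 2*Q**2)
l(b) = -1/26
l(-10) + p(5)*c(8) = -1/26 + 5*(8*(1 + 2*8)) = -1/26 + 5*(8*(1 + 16)) = -1/26 + 5*(8*17) = -1/26 + 5*136 = -1/26 + 680 = 17679/26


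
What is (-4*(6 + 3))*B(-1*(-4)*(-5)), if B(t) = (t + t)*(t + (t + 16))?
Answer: -34560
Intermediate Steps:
B(t) = 2*t*(16 + 2*t) (B(t) = (2*t)*(t + (16 + t)) = (2*t)*(16 + 2*t) = 2*t*(16 + 2*t))
(-4*(6 + 3))*B(-1*(-4)*(-5)) = (-4*(6 + 3))*(4*(-1*(-4)*(-5))*(8 - 1*(-4)*(-5))) = (-4*9)*(4*(4*(-5))*(8 + 4*(-5))) = -144*(-20)*(8 - 20) = -144*(-20)*(-12) = -36*960 = -34560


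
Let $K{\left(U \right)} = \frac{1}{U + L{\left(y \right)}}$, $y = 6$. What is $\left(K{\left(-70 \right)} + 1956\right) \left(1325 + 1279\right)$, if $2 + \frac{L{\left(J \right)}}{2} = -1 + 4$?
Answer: $\frac{86587557}{17} \approx 5.0934 \cdot 10^{6}$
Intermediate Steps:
$L{\left(J \right)} = 2$ ($L{\left(J \right)} = -4 + 2 \left(-1 + 4\right) = -4 + 2 \cdot 3 = -4 + 6 = 2$)
$K{\left(U \right)} = \frac{1}{2 + U}$ ($K{\left(U \right)} = \frac{1}{U + 2} = \frac{1}{2 + U}$)
$\left(K{\left(-70 \right)} + 1956\right) \left(1325 + 1279\right) = \left(\frac{1}{2 - 70} + 1956\right) \left(1325 + 1279\right) = \left(\frac{1}{-68} + 1956\right) 2604 = \left(- \frac{1}{68} + 1956\right) 2604 = \frac{133007}{68} \cdot 2604 = \frac{86587557}{17}$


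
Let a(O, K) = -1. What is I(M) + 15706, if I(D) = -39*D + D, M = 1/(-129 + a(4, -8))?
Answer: 1020909/65 ≈ 15706.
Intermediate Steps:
M = -1/130 (M = 1/(-129 - 1) = 1/(-130) = -1/130 ≈ -0.0076923)
I(D) = -38*D
I(M) + 15706 = -38*(-1/130) + 15706 = 19/65 + 15706 = 1020909/65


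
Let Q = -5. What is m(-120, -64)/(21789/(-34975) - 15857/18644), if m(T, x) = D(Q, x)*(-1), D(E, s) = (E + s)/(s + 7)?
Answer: 14997699700/18255821129 ≈ 0.82153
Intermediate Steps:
D(E, s) = (E + s)/(7 + s)
m(T, x) = -(-5 + x)/(7 + x) (m(T, x) = ((-5 + x)/(7 + x))*(-1) = -(-5 + x)/(7 + x))
m(-120, -64)/(21789/(-34975) - 15857/18644) = ((5 - 1*(-64))/(7 - 64))/(21789/(-34975) - 15857/18644) = ((5 + 64)/(-57))/(21789*(-1/34975) - 15857*1/18644) = (-1/57*69)/(-21789/34975 - 15857/18644) = -23/(19*(-960832691/652073900)) = -23/19*(-652073900/960832691) = 14997699700/18255821129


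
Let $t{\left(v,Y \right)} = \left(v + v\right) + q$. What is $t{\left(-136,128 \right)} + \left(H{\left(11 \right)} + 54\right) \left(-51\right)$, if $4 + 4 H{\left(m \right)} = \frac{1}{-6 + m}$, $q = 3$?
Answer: $- \frac{59491}{20} \approx -2974.6$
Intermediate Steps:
$H{\left(m \right)} = -1 + \frac{1}{4 \left(-6 + m\right)}$
$t{\left(v,Y \right)} = 3 + 2 v$ ($t{\left(v,Y \right)} = \left(v + v\right) + 3 = 2 v + 3 = 3 + 2 v$)
$t{\left(-136,128 \right)} + \left(H{\left(11 \right)} + 54\right) \left(-51\right) = \left(3 + 2 \left(-136\right)\right) + \left(\frac{\frac{25}{4} - 11}{-6 + 11} + 54\right) \left(-51\right) = \left(3 - 272\right) + \left(\frac{\frac{25}{4} - 11}{5} + 54\right) \left(-51\right) = -269 + \left(\frac{1}{5} \left(- \frac{19}{4}\right) + 54\right) \left(-51\right) = -269 + \left(- \frac{19}{20} + 54\right) \left(-51\right) = -269 + \frac{1061}{20} \left(-51\right) = -269 - \frac{54111}{20} = - \frac{59491}{20}$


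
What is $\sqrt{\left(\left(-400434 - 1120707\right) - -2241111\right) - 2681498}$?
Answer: $2 i \sqrt{490382} \approx 1400.5 i$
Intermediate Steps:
$\sqrt{\left(\left(-400434 - 1120707\right) - -2241111\right) - 2681498} = \sqrt{\left(-1521141 + 2241111\right) - 2681498} = \sqrt{719970 - 2681498} = \sqrt{-1961528} = 2 i \sqrt{490382}$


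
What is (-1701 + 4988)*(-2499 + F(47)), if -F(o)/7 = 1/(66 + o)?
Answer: -928229078/113 ≈ -8.2144e+6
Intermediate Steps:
F(o) = -7/(66 + o)
(-1701 + 4988)*(-2499 + F(47)) = (-1701 + 4988)*(-2499 - 7/(66 + 47)) = 3287*(-2499 - 7/113) = 3287*(-282394/113) = -928229078/113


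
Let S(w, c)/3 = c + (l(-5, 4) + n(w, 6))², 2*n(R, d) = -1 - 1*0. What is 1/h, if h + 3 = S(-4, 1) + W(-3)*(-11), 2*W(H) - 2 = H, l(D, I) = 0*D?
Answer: 4/25 ≈ 0.16000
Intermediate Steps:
l(D, I) = 0
W(H) = 1 + H/2
n(R, d) = -½ (n(R, d) = (-1 - 1*0)/2 = (-1 + 0)/2 = (½)*(-1) = -½)
S(w, c) = ¾ + 3*c (S(w, c) = 3*(c + (0 - ½)²) = 3*(c + (-½)²) = 3*(c + ¼) = 3*(¼ + c) = ¾ + 3*c)
h = 25/4 (h = -3 + ((¾ + 3*1) + (1 + (½)*(-3))*(-11)) = -3 + ((¾ + 3) + (1 - 3/2)*(-11)) = -3 + (15/4 - ½*(-11)) = -3 + (15/4 + 11/2) = -3 + 37/4 = 25/4 ≈ 6.2500)
1/h = 1/(25/4) = 4/25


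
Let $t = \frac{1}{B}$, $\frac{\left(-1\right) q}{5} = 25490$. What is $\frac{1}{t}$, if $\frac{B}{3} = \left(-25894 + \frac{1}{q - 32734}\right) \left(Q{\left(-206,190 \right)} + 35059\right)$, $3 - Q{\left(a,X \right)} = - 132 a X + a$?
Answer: $\frac{15962448156495273}{40046} \approx 3.986 \cdot 10^{11}$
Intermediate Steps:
$q = -127450$ ($q = \left(-5\right) 25490 = -127450$)
$Q{\left(a,X \right)} = 3 - a + 132 X a$ ($Q{\left(a,X \right)} = 3 - \left(- 132 a X + a\right) = 3 - \left(- 132 X a + a\right) = 3 - \left(a - 132 X a\right) = 3 + \left(- a + 132 X a\right) = 3 - a + 132 X a$)
$B = \frac{15962448156495273}{40046}$ ($B = 3 \left(-25894 + \frac{1}{-127450 - 32734}\right) \left(\left(3 - -206 + 132 \cdot 190 \left(-206\right)\right) + 35059\right) = 3 \left(-25894 + \frac{1}{-160184}\right) \left(\left(3 + 206 - 5166480\right) + 35059\right) = 3 \left(-25894 - \frac{1}{160184}\right) \left(-5166271 + 35059\right) = 3 \left(\left(- \frac{4147804497}{160184}\right) \left(-5131212\right)\right) = 3 \cdot \frac{5320816052165091}{40046} = \frac{15962448156495273}{40046} \approx 3.986 \cdot 10^{11}$)
$t = \frac{40046}{15962448156495273}$ ($t = \frac{1}{\frac{15962448156495273}{40046}} = \frac{40046}{15962448156495273} \approx 2.5088 \cdot 10^{-12}$)
$\frac{1}{t} = \frac{1}{\frac{40046}{15962448156495273}} = \frac{15962448156495273}{40046}$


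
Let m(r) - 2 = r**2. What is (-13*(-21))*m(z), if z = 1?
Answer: 819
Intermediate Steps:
m(r) = 2 + r**2
(-13*(-21))*m(z) = (-13*(-21))*(2 + 1**2) = 273*(2 + 1) = 273*3 = 819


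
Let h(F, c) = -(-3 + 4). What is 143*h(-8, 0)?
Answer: -143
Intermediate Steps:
h(F, c) = -1 (h(F, c) = -1*1 = -1)
143*h(-8, 0) = 143*(-1) = -143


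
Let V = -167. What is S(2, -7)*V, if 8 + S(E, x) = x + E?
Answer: 2171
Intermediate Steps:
S(E, x) = -8 + E + x (S(E, x) = -8 + (x + E) = -8 + (E + x) = -8 + E + x)
S(2, -7)*V = (-8 + 2 - 7)*(-167) = -13*(-167) = 2171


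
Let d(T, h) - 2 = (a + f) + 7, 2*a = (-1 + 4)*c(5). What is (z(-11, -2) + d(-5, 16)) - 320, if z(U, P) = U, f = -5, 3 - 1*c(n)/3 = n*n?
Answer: -426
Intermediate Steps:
c(n) = 9 - 3*n**2 (c(n) = 9 - 3*n*n = 9 - 3*n**2)
a = -99 (a = ((-1 + 4)*(9 - 3*5**2))/2 = (3*(9 - 3*25))/2 = (3*(9 - 75))/2 = (3*(-66))/2 = (1/2)*(-198) = -99)
d(T, h) = -95 (d(T, h) = 2 + ((-99 - 5) + 7) = 2 + (-104 + 7) = 2 - 97 = -95)
(z(-11, -2) + d(-5, 16)) - 320 = (-11 - 95) - 320 = -106 - 320 = -426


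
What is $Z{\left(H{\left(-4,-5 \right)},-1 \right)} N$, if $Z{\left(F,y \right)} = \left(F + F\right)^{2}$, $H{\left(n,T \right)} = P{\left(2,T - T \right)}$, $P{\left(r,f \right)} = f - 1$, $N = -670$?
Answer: $-2680$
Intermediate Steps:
$P{\left(r,f \right)} = -1 + f$
$H{\left(n,T \right)} = -1$ ($H{\left(n,T \right)} = -1 + \left(T - T\right) = -1 + 0 = -1$)
$Z{\left(F,y \right)} = 4 F^{2}$ ($Z{\left(F,y \right)} = \left(2 F\right)^{2} = 4 F^{2}$)
$Z{\left(H{\left(-4,-5 \right)},-1 \right)} N = 4 \left(-1\right)^{2} \left(-670\right) = 4 \cdot 1 \left(-670\right) = 4 \left(-670\right) = -2680$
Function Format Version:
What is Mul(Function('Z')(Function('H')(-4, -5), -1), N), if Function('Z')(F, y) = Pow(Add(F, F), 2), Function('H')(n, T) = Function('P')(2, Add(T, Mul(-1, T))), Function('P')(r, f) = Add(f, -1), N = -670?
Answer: -2680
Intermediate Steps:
Function('P')(r, f) = Add(-1, f)
Function('H')(n, T) = -1 (Function('H')(n, T) = Add(-1, Add(T, Mul(-1, T))) = Add(-1, 0) = -1)
Function('Z')(F, y) = Mul(4, Pow(F, 2)) (Function('Z')(F, y) = Pow(Mul(2, F), 2) = Mul(4, Pow(F, 2)))
Mul(Function('Z')(Function('H')(-4, -5), -1), N) = Mul(Mul(4, Pow(-1, 2)), -670) = Mul(Mul(4, 1), -670) = Mul(4, -670) = -2680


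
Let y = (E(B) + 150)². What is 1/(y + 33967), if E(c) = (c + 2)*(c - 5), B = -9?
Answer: 1/95471 ≈ 1.0474e-5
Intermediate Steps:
E(c) = (-5 + c)*(2 + c) (E(c) = (2 + c)*(-5 + c) = (-5 + c)*(2 + c))
y = 61504 (y = ((-10 + (-9)² - 3*(-9)) + 150)² = ((-10 + 81 + 27) + 150)² = (98 + 150)² = 248² = 61504)
1/(y + 33967) = 1/(61504 + 33967) = 1/95471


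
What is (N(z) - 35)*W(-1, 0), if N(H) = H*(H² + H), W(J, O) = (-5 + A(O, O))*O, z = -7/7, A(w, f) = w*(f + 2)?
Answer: 0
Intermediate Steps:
A(w, f) = w*(2 + f)
z = -1 (z = -7*⅐ = -1)
W(J, O) = O*(-5 + O*(2 + O)) (W(J, O) = (-5 + O*(2 + O))*O = O*(-5 + O*(2 + O)))
N(H) = H*(H + H²)
(N(z) - 35)*W(-1, 0) = ((-1)²*(1 - 1) - 35)*(0*(-5 + 0*(2 + 0))) = (1*0 - 35)*(0*(-5 + 0*2)) = (0 - 35)*(0*(-5 + 0)) = -0*(-5) = -35*0 = 0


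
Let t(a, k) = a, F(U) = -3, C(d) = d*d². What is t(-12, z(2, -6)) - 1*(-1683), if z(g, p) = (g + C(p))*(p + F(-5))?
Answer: 1671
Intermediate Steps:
C(d) = d³
z(g, p) = (-3 + p)*(g + p³) (z(g, p) = (g + p³)*(p - 3) = (g + p³)*(-3 + p) = (-3 + p)*(g + p³))
t(-12, z(2, -6)) - 1*(-1683) = -12 - 1*(-1683) = -12 + 1683 = 1671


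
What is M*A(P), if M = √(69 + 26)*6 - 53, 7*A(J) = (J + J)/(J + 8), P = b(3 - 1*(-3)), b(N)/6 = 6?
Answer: -954/77 + 108*√95/77 ≈ 1.2812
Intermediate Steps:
b(N) = 36 (b(N) = 6*6 = 36)
P = 36
A(J) = 2*J/(7*(8 + J)) (A(J) = ((J + J)/(J + 8))/7 = ((2*J)/(8 + J))/7 = (2*J/(8 + J))/7 = 2*J/(7*(8 + J)))
M = -53 + 6*√95 (M = √95*6 - 53 = 6*√95 - 53 = -53 + 6*√95 ≈ 5.4808)
M*A(P) = (-53 + 6*√95)*((2/7)*36/(8 + 36)) = (-53 + 6*√95)*((2/7)*36/44) = (-53 + 6*√95)*((2/7)*36*(1/44)) = (-53 + 6*√95)*(18/77) = -954/77 + 108*√95/77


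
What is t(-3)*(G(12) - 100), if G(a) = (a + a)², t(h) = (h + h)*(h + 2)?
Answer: 2856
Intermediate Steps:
t(h) = 2*h*(2 + h) (t(h) = (2*h)*(2 + h) = 2*h*(2 + h))
G(a) = 4*a² (G(a) = (2*a)² = 4*a²)
t(-3)*(G(12) - 100) = (2*(-3)*(2 - 3))*(4*12² - 100) = (2*(-3)*(-1))*(4*144 - 100) = 6*(576 - 100) = 6*476 = 2856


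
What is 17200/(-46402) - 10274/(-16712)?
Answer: 47321937/193867556 ≈ 0.24409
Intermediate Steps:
17200/(-46402) - 10274/(-16712) = 17200*(-1/46402) - 10274*(-1/16712) = -8600/23201 + 5137/8356 = 47321937/193867556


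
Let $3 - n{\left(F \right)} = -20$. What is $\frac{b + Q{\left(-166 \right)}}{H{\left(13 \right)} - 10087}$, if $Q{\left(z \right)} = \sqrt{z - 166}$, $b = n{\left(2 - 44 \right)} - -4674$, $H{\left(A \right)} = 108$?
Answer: $- \frac{4697}{9979} - \frac{2 i \sqrt{83}}{9979} \approx -0.47069 - 0.0018259 i$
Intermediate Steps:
$n{\left(F \right)} = 23$ ($n{\left(F \right)} = 3 - -20 = 3 + 20 = 23$)
$b = 4697$ ($b = 23 - -4674 = 23 + 4674 = 4697$)
$Q{\left(z \right)} = \sqrt{-166 + z}$
$\frac{b + Q{\left(-166 \right)}}{H{\left(13 \right)} - 10087} = \frac{4697 + \sqrt{-166 - 166}}{108 - 10087} = \frac{4697 + \sqrt{-332}}{-9979} = \left(4697 + 2 i \sqrt{83}\right) \left(- \frac{1}{9979}\right) = - \frac{4697}{9979} - \frac{2 i \sqrt{83}}{9979}$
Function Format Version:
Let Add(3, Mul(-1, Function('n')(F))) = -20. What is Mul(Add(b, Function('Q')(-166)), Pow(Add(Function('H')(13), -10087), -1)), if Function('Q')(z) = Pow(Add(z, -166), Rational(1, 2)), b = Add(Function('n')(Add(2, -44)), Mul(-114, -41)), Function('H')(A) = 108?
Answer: Add(Rational(-4697, 9979), Mul(Rational(-2, 9979), I, Pow(83, Rational(1, 2)))) ≈ Add(-0.47069, Mul(-0.0018259, I))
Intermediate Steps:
Function('n')(F) = 23 (Function('n')(F) = Add(3, Mul(-1, -20)) = Add(3, 20) = 23)
b = 4697 (b = Add(23, Mul(-114, -41)) = Add(23, 4674) = 4697)
Function('Q')(z) = Pow(Add(-166, z), Rational(1, 2))
Mul(Add(b, Function('Q')(-166)), Pow(Add(Function('H')(13), -10087), -1)) = Mul(Add(4697, Pow(Add(-166, -166), Rational(1, 2))), Pow(Add(108, -10087), -1)) = Mul(Add(4697, Pow(-332, Rational(1, 2))), Pow(-9979, -1)) = Mul(Add(4697, Mul(2, I, Pow(83, Rational(1, 2)))), Rational(-1, 9979)) = Add(Rational(-4697, 9979), Mul(Rational(-2, 9979), I, Pow(83, Rational(1, 2))))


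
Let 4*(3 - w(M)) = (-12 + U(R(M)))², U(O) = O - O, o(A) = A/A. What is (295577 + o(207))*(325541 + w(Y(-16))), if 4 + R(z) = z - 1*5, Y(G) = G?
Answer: 96213003624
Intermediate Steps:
R(z) = -9 + z (R(z) = -4 + (z - 1*5) = -4 + (z - 5) = -4 + (-5 + z) = -9 + z)
o(A) = 1
U(O) = 0
w(M) = -33 (w(M) = 3 - (-12 + 0)²/4 = 3 - ¼*(-12)² = 3 - ¼*144 = 3 - 36 = -33)
(295577 + o(207))*(325541 + w(Y(-16))) = (295577 + 1)*(325541 - 33) = 295578*325508 = 96213003624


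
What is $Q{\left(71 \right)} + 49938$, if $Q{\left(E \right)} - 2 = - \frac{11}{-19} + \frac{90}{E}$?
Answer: $\frac{67371551}{1349} \approx 49942.0$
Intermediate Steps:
$Q{\left(E \right)} = \frac{49}{19} + \frac{90}{E}$ ($Q{\left(E \right)} = 2 + \left(- \frac{11}{-19} + \frac{90}{E}\right) = 2 + \left(\left(-11\right) \left(- \frac{1}{19}\right) + \frac{90}{E}\right) = 2 + \left(\frac{11}{19} + \frac{90}{E}\right) = \frac{49}{19} + \frac{90}{E}$)
$Q{\left(71 \right)} + 49938 = \left(\frac{49}{19} + \frac{90}{71}\right) + 49938 = \frac{5189}{1349} + 49938 = \frac{67371551}{1349}$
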